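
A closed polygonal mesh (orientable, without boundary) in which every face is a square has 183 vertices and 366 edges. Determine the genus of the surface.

Every face is a square and each edge borders two faces, so 4F = 2·366, giving F = 183.
χ = V − E + F = 183 − 366 + 183 = 0.
For a closed orientable surface χ = 2 − 2g, so g = (2 − (0))/2 = 1.

1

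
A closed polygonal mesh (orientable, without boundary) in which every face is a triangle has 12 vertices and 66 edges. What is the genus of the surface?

Every face is a triangle and each edge borders two faces, so 3F = 2·66, giving F = 44.
χ = V − E + F = 12 − 66 + 44 = -10.
For a closed orientable surface χ = 2 − 2g, so g = (2 − (-10))/2 = 6.

6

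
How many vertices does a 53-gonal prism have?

A prism on an n-gon has two n-gon bases and n rectangular sides: V = 2·53 = 106, E = 3·53 = 159, F = 53 + 2 = 55.

106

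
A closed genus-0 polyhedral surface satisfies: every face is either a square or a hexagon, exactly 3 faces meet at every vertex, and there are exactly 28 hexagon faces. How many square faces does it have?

6

Let x be the number of squares; then F = 28 + x.
Edge–face incidences: 2E = 6·28 + 4·x = 168 + 4x.
Every vertex has degree 3, so 3V = 2E.
Euler: V − E + F = 2 ⇒ (2E)/3 − E + (28 + x) = 2.
Multiply by 6: 2·(2E) − 3·(2E) + 6·(28 + x) = 12, i.e. 168 + 6x − (168 + 4x) = 12.
Collecting terms: 2x = 12, so x = 6.
Then 2E = 168 + 4·6 = 192, so E = 96, V = 2E/3 = 64, F = 28 + 6 = 34.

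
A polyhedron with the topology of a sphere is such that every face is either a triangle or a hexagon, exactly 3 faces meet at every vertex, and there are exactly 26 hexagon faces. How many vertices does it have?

56

Let x be the number of triangles; then F = 26 + x.
Edge–face incidences: 2E = 6·26 + 3·x = 156 + 3x.
Every vertex has degree 3, so 3V = 2E.
Euler: V − E + F = 2 ⇒ (2E)/3 − E + (26 + x) = 2.
Multiply by 6: 2·(2E) − 3·(2E) + 6·(26 + x) = 12, i.e. 156 + 6x − (156 + 3x) = 12.
Collecting terms: 3x = 12, so x = 4.
Then 2E = 156 + 3·4 = 168, so E = 84, V = 2E/3 = 56, F = 26 + 4 = 30.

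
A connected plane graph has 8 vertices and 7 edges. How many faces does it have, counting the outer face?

Euler's formula for a connected plane graph: V − E + F = 2, so F = 2 − 8 + 7 = 1.

1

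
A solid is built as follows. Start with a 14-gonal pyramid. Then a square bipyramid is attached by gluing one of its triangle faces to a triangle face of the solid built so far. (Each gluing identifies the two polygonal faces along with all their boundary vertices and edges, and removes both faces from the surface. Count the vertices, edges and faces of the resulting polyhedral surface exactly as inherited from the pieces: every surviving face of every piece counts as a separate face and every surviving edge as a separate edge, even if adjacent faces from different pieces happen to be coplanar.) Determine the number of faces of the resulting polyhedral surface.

A 14-gonal pyramid: V=15, E=28, F=15.
Attach a square bipyramid (V=6, E=12, F=8) along a 3-gon: merge 3 vertices and 3 edges, delete both glued faces → V=18, E=37, F=21.
Check: V − E + F = 18 − 37 + 21 = 2.

21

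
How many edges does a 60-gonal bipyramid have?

180

A bipyramid over an n-gon has 2n triangular faces and n + 2 vertices: V = 60 + 2 = 62, E = 3·60 = 180, F = 2·60 = 120.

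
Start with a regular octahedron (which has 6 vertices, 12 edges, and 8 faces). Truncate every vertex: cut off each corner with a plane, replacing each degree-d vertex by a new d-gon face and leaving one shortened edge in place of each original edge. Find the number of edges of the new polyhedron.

Truncation replaces each original edge-end by a new vertex, so V′ = 2E = 24.
Each original edge survives, and each old vertex of degree d contributes d new edges; summing degrees gives Σd = 2E, so E′ = E + 2E = 3E = 36.
Each original face survives and each original vertex becomes one new face: F′ = F + V = 14.

36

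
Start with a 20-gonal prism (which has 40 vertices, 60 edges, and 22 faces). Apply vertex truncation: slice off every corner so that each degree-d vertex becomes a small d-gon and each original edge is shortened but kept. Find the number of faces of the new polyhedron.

62

Truncation replaces each original edge-end by a new vertex, so V′ = 2E = 120.
Each original edge survives, and each old vertex of degree d contributes d new edges; summing degrees gives Σd = 2E, so E′ = E + 2E = 3E = 180.
Each original face survives and each original vertex becomes one new face: F′ = F + V = 62.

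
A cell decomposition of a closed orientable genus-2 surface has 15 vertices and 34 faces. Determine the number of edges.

51

For a closed orientable surface of genus 2, χ = 2 − 2·2 = -2.
E = V + F − (-2) = 15 + 34 − (-2) = 51.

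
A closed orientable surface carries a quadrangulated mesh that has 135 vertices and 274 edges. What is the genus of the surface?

Every face is a square and each edge borders two faces, so 4F = 2·274, giving F = 137.
χ = V − E + F = 135 − 274 + 137 = -2.
For a closed orientable surface χ = 2 − 2g, so g = (2 − (-2))/2 = 2.

2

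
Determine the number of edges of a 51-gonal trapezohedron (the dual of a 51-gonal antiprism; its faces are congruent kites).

The n-trapezohedron (dual of the n-antiprism) has V = 2·51 + 2 = 104, E = 4·51 = 204, F = 2·51 = 102.
Check: V − E + F = 104 − 204 + 102 = 2.

204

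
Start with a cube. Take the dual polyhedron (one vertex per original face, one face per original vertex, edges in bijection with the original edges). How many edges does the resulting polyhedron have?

The base solid has V = 8, E = 12, F = 6.
The dual swaps V and F and preserves E: V′ = F = 6, E′ = E = 12, F′ = V = 8.

12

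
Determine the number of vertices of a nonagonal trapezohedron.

The n-trapezohedron (dual of the n-antiprism) has V = 2·9 + 2 = 20, E = 4·9 = 36, F = 2·9 = 18.
Check: V − E + F = 20 − 36 + 18 = 2.

20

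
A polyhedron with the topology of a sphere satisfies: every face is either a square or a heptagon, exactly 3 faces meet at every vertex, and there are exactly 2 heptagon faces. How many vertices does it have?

Let x be the number of squares; then F = 2 + x.
Edge–face incidences: 2E = 7·2 + 4·x = 14 + 4x.
Every vertex has degree 3, so 3V = 2E.
Euler: V − E + F = 2 ⇒ (2E)/3 − E + (2 + x) = 2.
Multiply by 6: 2·(2E) − 3·(2E) + 6·(2 + x) = 12, i.e. 12 + 6x − (14 + 4x) = 12.
Collecting terms: 2x − 2 = 12, so 2x = 14, so x = 7.
Then 2E = 14 + 4·7 = 42, so E = 21, V = 2E/3 = 14, F = 2 + 7 = 9.

14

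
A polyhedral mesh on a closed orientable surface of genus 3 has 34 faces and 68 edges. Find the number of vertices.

For a closed orientable surface of genus 3, χ = 2 − 2·3 = -4.
V = -4 + E − F = -4 + 68 − 34 = 30.

30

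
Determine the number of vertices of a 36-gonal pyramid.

A pyramid on an n-gon base has one n-gon and n triangles: V = 36 + 1 = 37, E = 2·36 = 72, F = 36 + 1 = 37.

37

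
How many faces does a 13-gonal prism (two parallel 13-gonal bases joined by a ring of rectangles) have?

A prism on an n-gon has two n-gon bases and n rectangular sides: V = 2·13 = 26, E = 3·13 = 39, F = 13 + 2 = 15.

15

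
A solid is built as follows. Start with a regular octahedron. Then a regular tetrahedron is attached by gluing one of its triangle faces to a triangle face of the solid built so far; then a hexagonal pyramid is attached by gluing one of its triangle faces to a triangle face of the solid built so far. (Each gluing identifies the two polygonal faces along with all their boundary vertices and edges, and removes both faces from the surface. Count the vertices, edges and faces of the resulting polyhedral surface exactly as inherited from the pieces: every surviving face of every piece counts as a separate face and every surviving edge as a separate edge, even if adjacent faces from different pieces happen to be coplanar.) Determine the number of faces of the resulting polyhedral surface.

15

A regular octahedron: V=6, E=12, F=8.
Attach a regular tetrahedron (V=4, E=6, F=4) along a 3-gon: merge 3 vertices and 3 edges, delete both glued faces → V=7, E=15, F=10.
Attach a hexagonal pyramid (V=7, E=12, F=7) along a 3-gon: merge 3 vertices and 3 edges, delete both glued faces → V=11, E=24, F=15.
Check: V − E + F = 11 − 24 + 15 = 2.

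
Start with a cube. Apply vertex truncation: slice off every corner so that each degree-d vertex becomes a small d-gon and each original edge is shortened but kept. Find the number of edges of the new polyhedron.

The base solid has V = 8, E = 12, F = 6.
Truncation replaces each original edge-end by a new vertex, so V′ = 2E = 24.
Each original edge survives, and each old vertex of degree d contributes d new edges; summing degrees gives Σd = 2E, so E′ = E + 2E = 3E = 36.
Each original face survives and each original vertex becomes one new face: F′ = F + V = 14.

36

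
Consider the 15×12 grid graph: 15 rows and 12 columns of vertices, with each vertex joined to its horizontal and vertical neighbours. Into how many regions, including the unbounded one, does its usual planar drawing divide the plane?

155

The grid has V = 15·12 = 180 vertices and E = 15·11 + 12·14 = 333 edges.
F = 2 − V + E = 2 − 180 + 333 = 155.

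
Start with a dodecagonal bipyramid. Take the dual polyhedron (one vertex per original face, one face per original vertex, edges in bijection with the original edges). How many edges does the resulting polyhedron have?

36

The base solid has V = 14, E = 36, F = 24.
The dual swaps V and F and preserves E: V′ = F = 24, E′ = E = 36, F′ = V = 14.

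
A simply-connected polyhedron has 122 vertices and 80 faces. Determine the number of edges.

Here V − E + F = 2.
E = V + F − (2) = 122 + 80 − (2) = 200.

200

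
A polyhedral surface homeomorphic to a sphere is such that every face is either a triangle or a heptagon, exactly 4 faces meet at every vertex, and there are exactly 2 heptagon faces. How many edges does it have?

28

Let x be the number of triangles; then F = 2 + x.
Edge–face incidences: 2E = 7·2 + 3·x = 14 + 3x.
Every vertex has degree 4, so 4V = 2E.
Euler: V − E + F = 2 ⇒ (2E)/4 − E + (2 + x) = 2.
Multiply by 8: 2·(2E) − 4·(2E) + 8·(2 + x) = 16, i.e. 16 + 8x − 2·(14 + 3x) = 16.
Collecting terms: 2x − 12 = 16, so 2x = 28, so x = 14.
Then 2E = 14 + 3·14 = 56, so E = 28, V = 2E/4 = 14, F = 2 + 14 = 16.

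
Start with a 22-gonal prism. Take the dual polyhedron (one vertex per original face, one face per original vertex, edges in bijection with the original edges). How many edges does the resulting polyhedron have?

The base solid has V = 44, E = 66, F = 24.
The dual swaps V and F and preserves E: V′ = F = 24, E′ = E = 66, F′ = V = 44.

66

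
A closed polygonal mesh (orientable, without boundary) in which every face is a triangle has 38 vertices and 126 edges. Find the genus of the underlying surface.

3

Every face is a triangle and each edge borders two faces, so 3F = 2·126, giving F = 84.
χ = V − E + F = 38 − 126 + 84 = -4.
For a closed orientable surface χ = 2 − 2g, so g = (2 − (-4))/2 = 3.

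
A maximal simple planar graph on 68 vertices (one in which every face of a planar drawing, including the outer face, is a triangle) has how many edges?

198

In a plane triangulation 3F = 2E and V − E + F = 2, so E = 3V − 6 = 3·68 − 6 = 198.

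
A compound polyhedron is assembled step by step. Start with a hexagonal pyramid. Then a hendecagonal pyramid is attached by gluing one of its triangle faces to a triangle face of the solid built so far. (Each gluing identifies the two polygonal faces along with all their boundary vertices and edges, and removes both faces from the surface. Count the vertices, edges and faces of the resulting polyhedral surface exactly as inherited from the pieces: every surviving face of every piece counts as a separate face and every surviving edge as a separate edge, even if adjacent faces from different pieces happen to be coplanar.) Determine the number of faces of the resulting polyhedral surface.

17

A hexagonal pyramid: V=7, E=12, F=7.
Attach a hendecagonal pyramid (V=12, E=22, F=12) along a 3-gon: merge 3 vertices and 3 edges, delete both glued faces → V=16, E=31, F=17.
Check: V − E + F = 16 − 31 + 17 = 2.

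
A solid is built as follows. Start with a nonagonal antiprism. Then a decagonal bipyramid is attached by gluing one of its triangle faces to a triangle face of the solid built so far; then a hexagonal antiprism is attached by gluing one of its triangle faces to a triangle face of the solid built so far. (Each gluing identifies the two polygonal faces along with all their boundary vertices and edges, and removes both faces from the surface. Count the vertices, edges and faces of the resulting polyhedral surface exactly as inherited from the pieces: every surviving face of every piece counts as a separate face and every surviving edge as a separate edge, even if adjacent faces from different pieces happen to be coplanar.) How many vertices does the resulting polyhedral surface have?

A nonagonal antiprism: V=18, E=36, F=20.
Attach a decagonal bipyramid (V=12, E=30, F=20) along a 3-gon: merge 3 vertices and 3 edges, delete both glued faces → V=27, E=63, F=38.
Attach a hexagonal antiprism (V=12, E=24, F=14) along a 3-gon: merge 3 vertices and 3 edges, delete both glued faces → V=36, E=84, F=50.
Check: V − E + F = 36 − 84 + 50 = 2.

36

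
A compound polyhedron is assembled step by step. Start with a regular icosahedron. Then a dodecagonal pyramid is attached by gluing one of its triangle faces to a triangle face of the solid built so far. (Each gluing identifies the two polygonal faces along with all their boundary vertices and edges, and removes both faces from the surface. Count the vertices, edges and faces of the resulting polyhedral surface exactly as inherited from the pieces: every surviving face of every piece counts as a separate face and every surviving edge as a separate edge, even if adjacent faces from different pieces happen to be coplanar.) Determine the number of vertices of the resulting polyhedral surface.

22

A regular icosahedron: V=12, E=30, F=20.
Attach a dodecagonal pyramid (V=13, E=24, F=13) along a 3-gon: merge 3 vertices and 3 edges, delete both glued faces → V=22, E=51, F=31.
Check: V − E + F = 22 − 51 + 31 = 2.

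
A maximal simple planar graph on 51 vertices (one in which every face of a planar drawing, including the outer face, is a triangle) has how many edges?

147

In a plane triangulation 3F = 2E and V − E + F = 2, so E = 3V − 6 = 3·51 − 6 = 147.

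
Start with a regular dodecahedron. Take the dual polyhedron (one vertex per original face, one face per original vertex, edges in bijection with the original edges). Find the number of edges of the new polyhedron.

30

The base solid has V = 20, E = 30, F = 12.
The dual swaps V and F and preserves E: V′ = F = 12, E′ = E = 30, F′ = V = 20.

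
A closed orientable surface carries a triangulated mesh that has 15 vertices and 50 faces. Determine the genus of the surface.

Every face is a triangle, so 2E = 3·50 = 150, giving E = 75.
χ = V − E + F = 15 − 75 + 50 = -10.
For a closed orientable surface χ = 2 − 2g, so g = (2 − (-10))/2 = 6.

6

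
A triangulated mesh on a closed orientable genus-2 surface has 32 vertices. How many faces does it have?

χ = 2 − 2·2 = -2, and every face is a triangle so 3F = 2E.
V − E + F = -2 with E = 3F/2 gives 32 − (3/2 − 1)·F = -2, so F = 68 and E = 102.

68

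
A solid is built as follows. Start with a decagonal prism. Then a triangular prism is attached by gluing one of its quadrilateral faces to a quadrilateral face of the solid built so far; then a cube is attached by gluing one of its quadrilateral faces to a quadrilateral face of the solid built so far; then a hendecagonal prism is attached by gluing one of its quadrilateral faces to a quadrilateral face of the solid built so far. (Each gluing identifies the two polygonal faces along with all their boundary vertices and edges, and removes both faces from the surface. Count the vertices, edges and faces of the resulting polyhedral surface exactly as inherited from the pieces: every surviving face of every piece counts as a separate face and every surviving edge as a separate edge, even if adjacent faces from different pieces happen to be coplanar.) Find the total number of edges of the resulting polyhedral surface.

72

A decagonal prism: V=20, E=30, F=12.
Attach a triangular prism (V=6, E=9, F=5) along a 4-gon: merge 4 vertices and 4 edges, delete both glued faces → V=22, E=35, F=15.
Attach a cube (V=8, E=12, F=6) along a 4-gon: merge 4 vertices and 4 edges, delete both glued faces → V=26, E=43, F=19.
Attach a hendecagonal prism (V=22, E=33, F=13) along a 4-gon: merge 4 vertices and 4 edges, delete both glued faces → V=44, E=72, F=30.
Check: V − E + F = 44 − 72 + 30 = 2.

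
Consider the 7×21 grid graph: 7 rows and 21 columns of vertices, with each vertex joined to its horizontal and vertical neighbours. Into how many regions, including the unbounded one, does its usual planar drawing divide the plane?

121

The grid has V = 7·21 = 147 vertices and E = 7·20 + 21·6 = 266 edges.
F = 2 − V + E = 2 − 147 + 266 = 121.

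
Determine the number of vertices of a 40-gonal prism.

80

A prism on an n-gon has two n-gon bases and n rectangular sides: V = 2·40 = 80, E = 3·40 = 120, F = 40 + 2 = 42.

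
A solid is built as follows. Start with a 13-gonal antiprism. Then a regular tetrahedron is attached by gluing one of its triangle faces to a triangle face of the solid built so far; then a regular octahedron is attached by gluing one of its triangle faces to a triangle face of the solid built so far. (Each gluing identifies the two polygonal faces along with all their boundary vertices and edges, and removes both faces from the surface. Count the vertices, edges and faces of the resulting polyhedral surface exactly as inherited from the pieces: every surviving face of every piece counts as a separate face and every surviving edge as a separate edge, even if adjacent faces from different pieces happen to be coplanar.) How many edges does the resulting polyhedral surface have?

64

A 13-gonal antiprism: V=26, E=52, F=28.
Attach a regular tetrahedron (V=4, E=6, F=4) along a 3-gon: merge 3 vertices and 3 edges, delete both glued faces → V=27, E=55, F=30.
Attach a regular octahedron (V=6, E=12, F=8) along a 3-gon: merge 3 vertices and 3 edges, delete both glued faces → V=30, E=64, F=36.
Check: V − E + F = 30 − 64 + 36 = 2.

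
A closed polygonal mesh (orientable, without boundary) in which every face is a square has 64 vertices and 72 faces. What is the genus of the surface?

5

Every face is a square, so 2E = 4·72 = 288, giving E = 144.
χ = V − E + F = 64 − 144 + 72 = -8.
For a closed orientable surface χ = 2 − 2g, so g = (2 − (-8))/2 = 5.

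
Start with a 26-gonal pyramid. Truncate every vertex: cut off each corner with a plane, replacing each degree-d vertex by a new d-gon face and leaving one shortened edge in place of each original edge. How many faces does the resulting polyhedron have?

54

The base solid has V = 27, E = 52, F = 27.
Truncation replaces each original edge-end by a new vertex, so V′ = 2E = 104.
Each original edge survives, and each old vertex of degree d contributes d new edges; summing degrees gives Σd = 2E, so E′ = E + 2E = 3E = 156.
Each original face survives and each original vertex becomes one new face: F′ = F + V = 54.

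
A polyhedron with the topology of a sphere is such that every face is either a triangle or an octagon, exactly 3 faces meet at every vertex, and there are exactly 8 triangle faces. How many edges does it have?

Let x be the number of octagons; then F = 8 + x.
Edge–face incidences: 2E = 3·8 + 8·x = 24 + 8x.
Every vertex has degree 3, so 3V = 2E.
Euler: V − E + F = 2 ⇒ (2E)/3 − E + (8 + x) = 2.
Multiply by 6: 2·(2E) − 3·(2E) + 6·(8 + x) = 12, i.e. 48 + 6x − (24 + 8x) = 12.
Collecting terms: −2x + 24 = 12, so −2x = −12, so x = 6.
Then 2E = 24 + 8·6 = 72, so E = 36, V = 2E/3 = 24, F = 8 + 6 = 14.

36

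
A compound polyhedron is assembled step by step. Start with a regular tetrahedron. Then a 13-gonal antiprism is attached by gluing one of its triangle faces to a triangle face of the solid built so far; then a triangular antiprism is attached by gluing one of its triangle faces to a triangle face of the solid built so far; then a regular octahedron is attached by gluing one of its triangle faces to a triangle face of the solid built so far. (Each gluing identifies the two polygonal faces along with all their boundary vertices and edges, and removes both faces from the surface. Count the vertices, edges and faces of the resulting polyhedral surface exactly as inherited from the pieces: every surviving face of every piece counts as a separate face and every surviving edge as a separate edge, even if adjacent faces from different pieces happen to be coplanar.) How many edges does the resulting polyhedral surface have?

A regular tetrahedron: V=4, E=6, F=4.
Attach a 13-gonal antiprism (V=26, E=52, F=28) along a 3-gon: merge 3 vertices and 3 edges, delete both glued faces → V=27, E=55, F=30.
Attach a triangular antiprism (V=6, E=12, F=8) along a 3-gon: merge 3 vertices and 3 edges, delete both glued faces → V=30, E=64, F=36.
Attach a regular octahedron (V=6, E=12, F=8) along a 3-gon: merge 3 vertices and 3 edges, delete both glued faces → V=33, E=73, F=42.
Check: V − E + F = 33 − 73 + 42 = 2.

73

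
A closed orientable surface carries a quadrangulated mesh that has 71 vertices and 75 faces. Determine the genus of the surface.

Every face is a square, so 2E = 4·75 = 300, giving E = 150.
χ = V − E + F = 71 − 150 + 75 = -4.
For a closed orientable surface χ = 2 − 2g, so g = (2 − (-4))/2 = 3.

3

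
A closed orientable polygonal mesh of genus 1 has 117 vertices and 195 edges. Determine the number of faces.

78

For a closed orientable surface of genus 1, χ = 2 − 2·1 = 0.
F = 0 − V + E = 0 − 117 + 195 = 78.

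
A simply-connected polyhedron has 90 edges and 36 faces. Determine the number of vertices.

56

Here V − E + F = 2.
V = 2 + E − F = 2 + 90 − 36 = 56.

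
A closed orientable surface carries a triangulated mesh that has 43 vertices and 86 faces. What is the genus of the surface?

Every face is a triangle, so 2E = 3·86 = 258, giving E = 129.
χ = V − E + F = 43 − 129 + 86 = 0.
For a closed orientable surface χ = 2 − 2g, so g = (2 − (0))/2 = 1.

1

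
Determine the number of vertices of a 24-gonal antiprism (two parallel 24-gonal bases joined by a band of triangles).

An antiprism on an n-gon has two n-gon caps and 2n triangles: V = 2·24 = 48, E = 4·24 = 96, F = 2·24 + 2 = 50.

48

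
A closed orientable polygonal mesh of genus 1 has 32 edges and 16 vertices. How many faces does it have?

16

For a closed orientable surface of genus 1, χ = 2 − 2·1 = 0.
F = 0 − V + E = 0 − 16 + 32 = 16.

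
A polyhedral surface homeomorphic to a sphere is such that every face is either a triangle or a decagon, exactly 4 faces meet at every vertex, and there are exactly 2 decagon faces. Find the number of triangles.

Let x be the number of triangles; then F = 2 + x.
Edge–face incidences: 2E = 10·2 + 3·x = 20 + 3x.
Every vertex has degree 4, so 4V = 2E.
Euler: V − E + F = 2 ⇒ (2E)/4 − E + (2 + x) = 2.
Multiply by 8: 2·(2E) − 4·(2E) + 8·(2 + x) = 16, i.e. 16 + 8x − 2·(20 + 3x) = 16.
Collecting terms: 2x − 24 = 16, so 2x = 40, so x = 20.
Then 2E = 20 + 3·20 = 80, so E = 40, V = 2E/4 = 20, F = 2 + 20 = 22.

20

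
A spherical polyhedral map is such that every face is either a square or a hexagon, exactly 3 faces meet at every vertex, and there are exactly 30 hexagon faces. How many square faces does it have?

Let x be the number of squares; then F = 30 + x.
Edge–face incidences: 2E = 6·30 + 4·x = 180 + 4x.
Every vertex has degree 3, so 3V = 2E.
Euler: V − E + F = 2 ⇒ (2E)/3 − E + (30 + x) = 2.
Multiply by 6: 2·(2E) − 3·(2E) + 6·(30 + x) = 12, i.e. 180 + 6x − (180 + 4x) = 12.
Collecting terms: 2x = 12, so x = 6.
Then 2E = 180 + 4·6 = 204, so E = 102, V = 2E/3 = 68, F = 30 + 6 = 36.

6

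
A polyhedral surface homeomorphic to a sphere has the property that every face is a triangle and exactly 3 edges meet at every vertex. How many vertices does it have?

Each face has 3 edges and each edge borders two faces, so 2E = 3F.
Each vertex has degree 3, so 3V = 2E and hence V = 3F/3.
Euler: V − E + F = 2 ⇒ (3F/3) − (3F/2) + F = 2.
Multiply by 6: (6 − 9 + 6)F = 12, i.e. 3F = 12.
So F = 4, E = 3·4/2 = 6, V = 3·4/3 = 4.

4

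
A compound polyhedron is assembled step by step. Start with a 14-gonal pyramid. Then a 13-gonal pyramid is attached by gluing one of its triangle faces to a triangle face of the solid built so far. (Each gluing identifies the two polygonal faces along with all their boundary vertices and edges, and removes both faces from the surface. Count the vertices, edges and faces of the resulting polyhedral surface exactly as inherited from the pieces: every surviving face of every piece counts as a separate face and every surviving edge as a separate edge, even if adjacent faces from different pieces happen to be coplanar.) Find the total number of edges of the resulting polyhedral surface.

51

A 14-gonal pyramid: V=15, E=28, F=15.
Attach a 13-gonal pyramid (V=14, E=26, F=14) along a 3-gon: merge 3 vertices and 3 edges, delete both glued faces → V=26, E=51, F=27.
Check: V − E + F = 26 − 51 + 27 = 2.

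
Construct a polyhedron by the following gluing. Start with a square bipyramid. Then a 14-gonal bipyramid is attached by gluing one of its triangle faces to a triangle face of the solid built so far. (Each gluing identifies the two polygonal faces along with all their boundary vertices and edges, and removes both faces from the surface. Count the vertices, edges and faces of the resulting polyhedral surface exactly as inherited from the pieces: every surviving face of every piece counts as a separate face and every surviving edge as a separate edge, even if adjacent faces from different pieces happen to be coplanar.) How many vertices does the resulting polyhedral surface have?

A square bipyramid: V=6, E=12, F=8.
Attach a 14-gonal bipyramid (V=16, E=42, F=28) along a 3-gon: merge 3 vertices and 3 edges, delete both glued faces → V=19, E=51, F=34.
Check: V − E + F = 19 − 51 + 34 = 2.

19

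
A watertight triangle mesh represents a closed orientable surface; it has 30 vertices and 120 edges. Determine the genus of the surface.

Every face is a triangle and each edge borders two faces, so 3F = 2·120, giving F = 80.
χ = V − E + F = 30 − 120 + 80 = -10.
For a closed orientable surface χ = 2 − 2g, so g = (2 − (-10))/2 = 6.

6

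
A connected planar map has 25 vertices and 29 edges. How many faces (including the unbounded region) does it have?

6

Euler's formula for a connected plane graph: V − E + F = 2, so F = 2 − 25 + 29 = 6.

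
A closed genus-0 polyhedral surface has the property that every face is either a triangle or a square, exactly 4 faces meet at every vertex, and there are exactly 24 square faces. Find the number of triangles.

Let x be the number of triangles; then F = 24 + x.
Edge–face incidences: 2E = 4·24 + 3·x = 96 + 3x.
Every vertex has degree 4, so 4V = 2E.
Euler: V − E + F = 2 ⇒ (2E)/4 − E + (24 + x) = 2.
Multiply by 8: 2·(2E) − 4·(2E) + 8·(24 + x) = 16, i.e. 192 + 8x − 2·(96 + 3x) = 16.
Collecting terms: 2x = 16, so x = 8.
Then 2E = 96 + 3·8 = 120, so E = 60, V = 2E/4 = 30, F = 24 + 8 = 32.

8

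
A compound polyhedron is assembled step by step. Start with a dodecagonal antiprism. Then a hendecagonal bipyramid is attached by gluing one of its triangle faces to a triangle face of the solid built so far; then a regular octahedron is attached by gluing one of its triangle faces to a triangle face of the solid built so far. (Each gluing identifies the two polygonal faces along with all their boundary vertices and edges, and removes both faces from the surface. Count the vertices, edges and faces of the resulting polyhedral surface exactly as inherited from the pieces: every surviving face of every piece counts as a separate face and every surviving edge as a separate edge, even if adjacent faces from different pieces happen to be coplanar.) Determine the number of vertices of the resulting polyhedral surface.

37

A dodecagonal antiprism: V=24, E=48, F=26.
Attach a hendecagonal bipyramid (V=13, E=33, F=22) along a 3-gon: merge 3 vertices and 3 edges, delete both glued faces → V=34, E=78, F=46.
Attach a regular octahedron (V=6, E=12, F=8) along a 3-gon: merge 3 vertices and 3 edges, delete both glued faces → V=37, E=87, F=52.
Check: V − E + F = 37 − 87 + 52 = 2.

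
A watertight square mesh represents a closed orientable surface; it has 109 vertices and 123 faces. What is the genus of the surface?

Every face is a square, so 2E = 4·123 = 492, giving E = 246.
χ = V − E + F = 109 − 246 + 123 = -14.
For a closed orientable surface χ = 2 − 2g, so g = (2 − (-14))/2 = 8.

8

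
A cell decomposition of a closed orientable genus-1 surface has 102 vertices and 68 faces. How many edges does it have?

170

For a closed orientable surface of genus 1, χ = 2 − 2·1 = 0.
E = V + F − (0) = 102 + 68 − (0) = 170.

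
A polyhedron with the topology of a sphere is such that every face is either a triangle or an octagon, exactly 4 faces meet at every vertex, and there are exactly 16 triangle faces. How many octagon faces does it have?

Let x be the number of octagons; then F = 16 + x.
Edge–face incidences: 2E = 3·16 + 8·x = 48 + 8x.
Every vertex has degree 4, so 4V = 2E.
Euler: V − E + F = 2 ⇒ (2E)/4 − E + (16 + x) = 2.
Multiply by 8: 2·(2E) − 4·(2E) + 8·(16 + x) = 16, i.e. 128 + 8x − 2·(48 + 8x) = 16.
Collecting terms: −8x + 32 = 16, so −8x = −16, so x = 2.
Then 2E = 48 + 8·2 = 64, so E = 32, V = 2E/4 = 16, F = 16 + 2 = 18.

2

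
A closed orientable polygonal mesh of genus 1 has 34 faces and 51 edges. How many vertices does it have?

17

For a closed orientable surface of genus 1, χ = 2 − 2·1 = 0.
V = 0 + E − F = 0 + 51 − 34 = 17.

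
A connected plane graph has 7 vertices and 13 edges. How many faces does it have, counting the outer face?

Euler's formula for a connected plane graph: V − E + F = 2, so F = 2 − 7 + 13 = 8.

8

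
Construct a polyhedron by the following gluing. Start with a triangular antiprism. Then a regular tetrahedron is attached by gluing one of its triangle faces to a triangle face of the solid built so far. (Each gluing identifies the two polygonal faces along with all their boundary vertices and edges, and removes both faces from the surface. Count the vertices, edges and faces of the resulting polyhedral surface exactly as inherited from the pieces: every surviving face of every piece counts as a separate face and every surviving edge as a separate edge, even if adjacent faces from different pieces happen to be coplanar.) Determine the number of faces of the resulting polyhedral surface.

A triangular antiprism: V=6, E=12, F=8.
Attach a regular tetrahedron (V=4, E=6, F=4) along a 3-gon: merge 3 vertices and 3 edges, delete both glued faces → V=7, E=15, F=10.
Check: V − E + F = 7 − 15 + 10 = 2.

10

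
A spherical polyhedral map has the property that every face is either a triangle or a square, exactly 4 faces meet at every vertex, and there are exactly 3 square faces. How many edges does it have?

18

Let x be the number of triangles; then F = 3 + x.
Edge–face incidences: 2E = 4·3 + 3·x = 12 + 3x.
Every vertex has degree 4, so 4V = 2E.
Euler: V − E + F = 2 ⇒ (2E)/4 − E + (3 + x) = 2.
Multiply by 8: 2·(2E) − 4·(2E) + 8·(3 + x) = 16, i.e. 24 + 8x − 2·(12 + 3x) = 16.
Collecting terms: 2x = 16, so x = 8.
Then 2E = 12 + 3·8 = 36, so E = 18, V = 2E/4 = 9, F = 3 + 8 = 11.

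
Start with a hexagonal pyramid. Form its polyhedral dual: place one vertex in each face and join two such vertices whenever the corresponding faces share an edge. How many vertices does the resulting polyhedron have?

The base solid has V = 7, E = 12, F = 7.
The dual swaps V and F and preserves E: V′ = F = 7, E′ = E = 12, F′ = V = 7.

7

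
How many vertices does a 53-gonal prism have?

A prism on an n-gon has two n-gon bases and n rectangular sides: V = 2·53 = 106, E = 3·53 = 159, F = 53 + 2 = 55.

106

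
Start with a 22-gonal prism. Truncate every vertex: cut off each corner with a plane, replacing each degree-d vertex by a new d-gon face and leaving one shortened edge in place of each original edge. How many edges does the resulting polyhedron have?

198

The base solid has V = 44, E = 66, F = 24.
Truncation replaces each original edge-end by a new vertex, so V′ = 2E = 132.
Each original edge survives, and each old vertex of degree d contributes d new edges; summing degrees gives Σd = 2E, so E′ = E + 2E = 3E = 198.
Each original face survives and each original vertex becomes one new face: F′ = F + V = 68.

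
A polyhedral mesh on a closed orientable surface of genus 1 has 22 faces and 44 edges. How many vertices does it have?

For a closed orientable surface of genus 1, χ = 2 − 2·1 = 0.
V = 0 + E − F = 0 + 44 − 22 = 22.

22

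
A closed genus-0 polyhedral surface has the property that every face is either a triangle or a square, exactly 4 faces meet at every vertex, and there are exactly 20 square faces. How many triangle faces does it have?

Let x be the number of triangles; then F = 20 + x.
Edge–face incidences: 2E = 4·20 + 3·x = 80 + 3x.
Every vertex has degree 4, so 4V = 2E.
Euler: V − E + F = 2 ⇒ (2E)/4 − E + (20 + x) = 2.
Multiply by 8: 2·(2E) − 4·(2E) + 8·(20 + x) = 16, i.e. 160 + 8x − 2·(80 + 3x) = 16.
Collecting terms: 2x = 16, so x = 8.
Then 2E = 80 + 3·8 = 104, so E = 52, V = 2E/4 = 26, F = 20 + 8 = 28.

8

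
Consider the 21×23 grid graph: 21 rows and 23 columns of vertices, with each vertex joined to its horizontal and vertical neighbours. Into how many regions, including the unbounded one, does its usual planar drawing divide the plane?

The grid has V = 21·23 = 483 vertices and E = 21·22 + 23·20 = 922 edges.
F = 2 − V + E = 2 − 483 + 922 = 441.

441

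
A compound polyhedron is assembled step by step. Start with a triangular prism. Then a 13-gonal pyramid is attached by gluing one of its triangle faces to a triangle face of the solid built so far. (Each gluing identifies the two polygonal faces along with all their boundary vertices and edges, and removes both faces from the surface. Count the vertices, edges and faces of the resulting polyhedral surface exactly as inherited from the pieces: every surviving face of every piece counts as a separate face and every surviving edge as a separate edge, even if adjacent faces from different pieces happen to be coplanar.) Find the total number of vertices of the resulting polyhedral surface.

A triangular prism: V=6, E=9, F=5.
Attach a 13-gonal pyramid (V=14, E=26, F=14) along a 3-gon: merge 3 vertices and 3 edges, delete both glued faces → V=17, E=32, F=17.
Check: V − E + F = 17 − 32 + 17 = 2.

17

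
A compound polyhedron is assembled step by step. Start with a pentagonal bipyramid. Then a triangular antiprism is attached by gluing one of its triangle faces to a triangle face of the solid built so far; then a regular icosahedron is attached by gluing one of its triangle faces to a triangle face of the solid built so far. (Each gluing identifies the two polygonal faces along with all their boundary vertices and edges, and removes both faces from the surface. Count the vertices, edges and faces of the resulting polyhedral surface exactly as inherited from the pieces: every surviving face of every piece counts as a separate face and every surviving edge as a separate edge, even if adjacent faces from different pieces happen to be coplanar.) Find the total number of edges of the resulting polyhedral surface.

A pentagonal bipyramid: V=7, E=15, F=10.
Attach a triangular antiprism (V=6, E=12, F=8) along a 3-gon: merge 3 vertices and 3 edges, delete both glued faces → V=10, E=24, F=16.
Attach a regular icosahedron (V=12, E=30, F=20) along a 3-gon: merge 3 vertices and 3 edges, delete both glued faces → V=19, E=51, F=34.
Check: V − E + F = 19 − 51 + 34 = 2.

51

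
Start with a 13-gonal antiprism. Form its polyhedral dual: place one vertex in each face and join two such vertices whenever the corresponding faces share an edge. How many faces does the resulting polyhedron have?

The base solid has V = 26, E = 52, F = 28.
The dual swaps V and F and preserves E: V′ = F = 28, E′ = E = 52, F′ = V = 26.

26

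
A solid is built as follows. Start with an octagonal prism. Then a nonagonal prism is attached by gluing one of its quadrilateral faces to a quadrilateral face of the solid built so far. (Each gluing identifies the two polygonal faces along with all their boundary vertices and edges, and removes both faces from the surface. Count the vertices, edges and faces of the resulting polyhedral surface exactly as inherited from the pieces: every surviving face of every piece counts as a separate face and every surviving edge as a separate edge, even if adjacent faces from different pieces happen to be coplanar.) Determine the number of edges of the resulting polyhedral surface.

An octagonal prism: V=16, E=24, F=10.
Attach a nonagonal prism (V=18, E=27, F=11) along a 4-gon: merge 4 vertices and 4 edges, delete both glued faces → V=30, E=47, F=19.
Check: V − E + F = 30 − 47 + 19 = 2.

47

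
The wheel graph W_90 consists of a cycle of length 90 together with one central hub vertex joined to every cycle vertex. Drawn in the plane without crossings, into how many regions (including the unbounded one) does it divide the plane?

W_90 has V = 90 + 1 = 91 vertices and E = 2·90 = 180 edges.
By Euler's formula F = 2 − V + E = 2 − 91 + 180 = 91.

91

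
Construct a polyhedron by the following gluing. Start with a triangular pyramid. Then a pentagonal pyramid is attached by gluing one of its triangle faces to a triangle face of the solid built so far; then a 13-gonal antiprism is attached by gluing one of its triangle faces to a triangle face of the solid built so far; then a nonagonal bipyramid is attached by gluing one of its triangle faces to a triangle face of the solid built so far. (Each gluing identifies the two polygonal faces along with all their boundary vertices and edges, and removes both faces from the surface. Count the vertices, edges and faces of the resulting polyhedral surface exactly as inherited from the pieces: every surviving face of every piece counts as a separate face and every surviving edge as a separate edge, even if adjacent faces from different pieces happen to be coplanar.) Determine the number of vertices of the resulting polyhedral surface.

A triangular pyramid: V=4, E=6, F=4.
Attach a pentagonal pyramid (V=6, E=10, F=6) along a 3-gon: merge 3 vertices and 3 edges, delete both glued faces → V=7, E=13, F=8.
Attach a 13-gonal antiprism (V=26, E=52, F=28) along a 3-gon: merge 3 vertices and 3 edges, delete both glued faces → V=30, E=62, F=34.
Attach a nonagonal bipyramid (V=11, E=27, F=18) along a 3-gon: merge 3 vertices and 3 edges, delete both glued faces → V=38, E=86, F=50.
Check: V − E + F = 38 − 86 + 50 = 2.

38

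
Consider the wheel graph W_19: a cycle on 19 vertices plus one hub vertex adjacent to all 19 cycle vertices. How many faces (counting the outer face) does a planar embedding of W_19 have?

20

W_19 has V = 19 + 1 = 20 vertices and E = 2·19 = 38 edges.
By Euler's formula F = 2 − V + E = 2 − 20 + 38 = 20.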